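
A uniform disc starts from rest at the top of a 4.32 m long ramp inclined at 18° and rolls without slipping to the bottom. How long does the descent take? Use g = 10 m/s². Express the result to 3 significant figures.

For this body I = (1/2)MR², i.e. k = I/(MR²) = 0.5.
Translational: Mg sinθ − f = Ma. Rotational about the CM: fR = Iα = kMRa, so f = kMa.
Hence a = g sinθ/(1+k) = 10×sin18°/1.5 = 2.06 m/s².
Starting from rest, L = ½at², so t = √(2L/a) = √(2×4.32/2.06) ≈ 2.05 s.

t ≈ 2.05 s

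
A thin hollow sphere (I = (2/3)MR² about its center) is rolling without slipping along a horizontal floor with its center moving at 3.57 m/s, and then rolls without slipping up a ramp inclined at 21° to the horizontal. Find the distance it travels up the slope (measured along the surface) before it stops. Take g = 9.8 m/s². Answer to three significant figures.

With I = (2/3)MR², the ratio k = I/(MR²) is 2/3.
Pure rolling means v = ωR; then KE = ½Mv² + ½I(v/R)² = ½(1+k)Mv² = (5/6)Mv².
Setting this equal to Mgh gives the vertical rise h = (1+k)v₀²/(2g) = 1.667×3.57²/(2×9.8) = 1.084 m.
Along the incline, d = h/sinθ = 1.084/sin21° ≈ 3.02 m.

d ≈ 3.02 m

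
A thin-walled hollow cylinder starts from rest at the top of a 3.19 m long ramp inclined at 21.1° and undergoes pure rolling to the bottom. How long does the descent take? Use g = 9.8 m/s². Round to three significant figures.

Here I = MR², so the shape factor k = I/(MR²) = 1.
Translational: Mg sinθ − f = Ma. Rotational about the CM: fR = Iα = kMRa, so f = kMa.
Hence a = g sinθ/(1+k) = 9.8×sin21.1°/2 = 1.764 m/s².
Starting from rest, L = ½at², so t = √(2L/a) = √(2×3.19/1.764) ≈ 1.90 s.

t ≈ 1.90 s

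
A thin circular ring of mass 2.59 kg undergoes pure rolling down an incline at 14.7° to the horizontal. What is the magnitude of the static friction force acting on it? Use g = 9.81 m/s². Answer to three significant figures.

f ≈ 3.22 N

Here I = MR², so the shape factor k = I/(MR²) = 1.
Along the incline Mg sinθ − f = Ma, and torque about the center fR = Iα = kMR²(a/R) gives f = kMa.
Combining, a = g sinθ/(1+k) and f = kMa = kMg sinθ/(1+k).
f = 1 × 2.59 × 9.81 × sin14.7° / 2 ≈ 3.22 N.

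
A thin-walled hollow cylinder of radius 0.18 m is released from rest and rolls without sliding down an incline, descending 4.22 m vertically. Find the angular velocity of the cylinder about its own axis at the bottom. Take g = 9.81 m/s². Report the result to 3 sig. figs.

With I = MR², the ratio k = I/(MR²) is 1.
Rolling without slipping gives ω = v/R, so the total kinetic energy is ½Mv² + ½Iω² = ½(1+k)Mv² = Mv².
Energy conservation Mgh = ½(1+k)Mv² gives v = √(2gh/(1+k)) = √(2 × 9.81 × 4.22 / 2) = 6.434 m/s.
The angular speed follows from ω = v/R = 6.434/0.18 ≈ 35.7 rad/s.

ω ≈ 35.7 rad/s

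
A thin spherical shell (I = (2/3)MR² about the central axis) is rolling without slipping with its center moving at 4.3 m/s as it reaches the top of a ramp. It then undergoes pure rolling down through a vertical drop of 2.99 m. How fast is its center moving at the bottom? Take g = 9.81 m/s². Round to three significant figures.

The moment of inertia is (2/3)MR², giving k ≡ I/(MR²) = 2/3.
Pure rolling means v = ωR; then KE = ½Mv² + ½I(v/R)² = ½(1+k)Mv² = (5/6)Mv².
Energy conservation: (5/6)Mv₀² + Mgh = (5/6)Mv², so v² = v₀² + 2gh/(1+k).
v = √(4.3² + 2×9.81×2.99/1.667) = √53.69 ≈ 7.33 m/s.

v ≈ 7.33 m/s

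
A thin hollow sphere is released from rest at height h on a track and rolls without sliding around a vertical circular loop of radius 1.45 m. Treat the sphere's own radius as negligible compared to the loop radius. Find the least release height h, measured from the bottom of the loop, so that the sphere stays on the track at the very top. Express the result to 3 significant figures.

Here I = (2/3)MR², so the shape factor k = I/(MR²) = 2/3.
At the top of the loop, the minimum-contact condition is Mg = Mv_top²/r, so v_top² = gr.
With ω = v/R, the kinetic energy at speed v is ½(1+k)Mv² = (5/6)Mv².
Energy conservation from release (height h) to the top (height 2r): Mgh = Mg(2r) + (5/6)M·gr.
Thus h_min = 2r + (1+k)r/2 = r(2 + 1.667/2) = 1.45 × 2.833 ≈ 4.11 m.

h_min ≈ 4.11 m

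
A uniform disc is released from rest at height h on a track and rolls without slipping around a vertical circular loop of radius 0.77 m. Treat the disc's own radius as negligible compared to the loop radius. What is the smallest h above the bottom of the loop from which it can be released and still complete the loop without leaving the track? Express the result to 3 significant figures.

Here I = (1/2)MR², so the shape factor k = I/(MR²) = 0.5.
At the top, contact is just lost when gravity alone supplies the centripetal force: Mg = Mv_top²/r, i.e. v_top² = gr.
With ω = v/R, the kinetic energy at speed v is ½(1+k)Mv² = (3/4)Mv².
Energy conservation from release (height h) to the top (height 2r): Mgh = Mg(2r) + (3/4)M·gr.
Thus h_min = 2r + (1+k)r/2 = r(2 + 1.5/2) = 0.77 × 2.75 ≈ 2.12 m.

h_min ≈ 2.12 m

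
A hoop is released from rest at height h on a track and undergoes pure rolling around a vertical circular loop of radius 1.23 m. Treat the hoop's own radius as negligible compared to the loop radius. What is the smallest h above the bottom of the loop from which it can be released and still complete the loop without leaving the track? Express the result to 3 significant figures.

h_min ≈ 3.69 m

Here I = MR², so the shape factor k = I/(MR²) = 1.
At the top, contact is just lost when gravity alone supplies the centripetal force: Mg = Mv_top²/r, i.e. v_top² = gr.
With ω = v/R, the kinetic energy at speed v is ½(1+k)Mv² = Mv².
Energy conservation from release (height h) to the top (height 2r): Mgh = Mg(2r) + M·gr.
Thus h_min = 2r + (1+k)r/2 = r(2 + 2/2) = 1.23 × 3 ≈ 3.69 m.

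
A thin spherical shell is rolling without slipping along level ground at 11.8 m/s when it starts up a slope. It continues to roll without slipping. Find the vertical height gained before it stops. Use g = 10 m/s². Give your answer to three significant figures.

h ≈ 11.6 m

With I = (2/3)MR², the ratio k = I/(MR²) is 2/3.
Rolling without slipping gives ω = v/R, so the total kinetic energy is ½Mv² + ½Iω² = ½(1+k)Mv² = (5/6)Mv².
All of this converts to potential energy at the highest point: (5/6)Mv₀² = Mgh.
Thus h = (1+k)v₀²/(2g) = 1.667 × 11.8² / (2 × 10) ≈ 11.6 m.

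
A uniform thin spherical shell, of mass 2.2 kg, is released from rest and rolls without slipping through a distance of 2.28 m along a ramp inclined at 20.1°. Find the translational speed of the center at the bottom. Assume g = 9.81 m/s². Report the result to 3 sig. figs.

v ≈ 3.04 m/s

With I = (2/3)MR², the ratio k = I/(MR²) is 2/3.
Pure rolling means v = ωR; then KE = ½Mv² + ½I(v/R)² = ½(1+k)Mv² = (5/6)Mv².
The vertical drop is h = L sinθ = 2.28 × sin20.1° = 0.7835 m.
Energy conservation: Mgh = (5/6)Mv², so v = √(2gh/(1+k)) = √(2 × 9.81 × 0.7835 / 1.667) ≈ 3.04 m/s.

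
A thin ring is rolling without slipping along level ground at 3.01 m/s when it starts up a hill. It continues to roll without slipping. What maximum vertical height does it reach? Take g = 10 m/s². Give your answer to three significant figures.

h ≈ 0.906 m

Here I = MR², so the shape factor k = I/(MR²) = 1.
The rolling condition ω = v/R makes the rotational term ½I(v/R)² = ½kMv², so KE_total = ½(1+k)Mv² = Mv².
All of this converts to potential energy at the highest point: Mv₀² = Mgh.
Thus h = (1+k)v₀²/(2g) = 2 × 3.01² / (2 × 10) ≈ 0.906 m.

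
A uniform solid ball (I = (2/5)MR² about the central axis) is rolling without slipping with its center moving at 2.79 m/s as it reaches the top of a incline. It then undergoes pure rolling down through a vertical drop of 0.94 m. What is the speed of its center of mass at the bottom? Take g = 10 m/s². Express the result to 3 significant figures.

With I = (2/5)MR², the ratio k = I/(MR²) is 0.4.
The rolling condition ω = v/R makes the rotational term ½I(v/R)² = ½kMv², so KE_total = ½(1+k)Mv² = (7/10)Mv².
Energy conservation: (7/10)Mv₀² + Mgh = (7/10)Mv², so v² = v₀² + 2gh/(1+k).
v = √(2.79² + 2×10×0.94/1.4) = √21.21 ≈ 4.61 m/s.

v ≈ 4.61 m/s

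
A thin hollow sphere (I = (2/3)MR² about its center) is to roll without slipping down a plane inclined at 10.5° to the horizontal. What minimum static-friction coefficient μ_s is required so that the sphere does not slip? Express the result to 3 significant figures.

Here I = (2/3)MR², so the shape factor k = I/(MR²) = 2/3.
Along the incline Mg sinθ − f = Ma, and torque about the center fR = Iα = kMR²(a/R) gives f = kMa.
These give a = g sinθ/(1+k) and the required friction f = kMg sinθ/(1+k).
The normal force is N = Mg cosθ, so μ_min = f/N = k tanθ/(1+k).
μ_min = (2/3) × tan10.5° / 1.667 ≈ 0.0741.

μ_min ≈ 0.0741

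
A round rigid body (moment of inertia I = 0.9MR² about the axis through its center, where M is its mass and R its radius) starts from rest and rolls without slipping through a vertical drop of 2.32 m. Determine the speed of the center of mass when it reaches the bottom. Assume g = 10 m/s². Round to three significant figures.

For this body I = 0.9MR², i.e. k = I/(MR²) = 0.9.
Since it rolls without slipping, ω = v/R and KE = ½Mv² + ½Iω² = ½(1+k)Mv² = (19/20)Mv².
Energy conservation: Mgh = (19/20)Mv², so v = √(2gh/(1+k)) = √(2 × 10 × 2.32 / 1.9) ≈ 4.94 m/s.

v ≈ 4.94 m/s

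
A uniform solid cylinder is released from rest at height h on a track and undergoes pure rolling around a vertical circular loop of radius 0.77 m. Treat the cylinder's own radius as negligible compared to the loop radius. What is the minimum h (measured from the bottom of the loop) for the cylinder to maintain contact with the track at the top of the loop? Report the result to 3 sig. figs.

The moment of inertia is (1/2)MR², giving k ≡ I/(MR²) = 0.5.
At the top, contact is just lost when gravity alone supplies the centripetal force: Mg = Mv_top²/r, i.e. v_top² = gr.
With ω = v/R, the kinetic energy at speed v is ½(1+k)Mv² = (3/4)Mv².
Energy conservation from release (height h) to the top (height 2r): Mgh = Mg(2r) + (3/4)M·gr.
Thus h_min = 2r + (1+k)r/2 = r(2 + 1.5/2) = 0.77 × 2.75 ≈ 2.12 m.

h_min ≈ 2.12 m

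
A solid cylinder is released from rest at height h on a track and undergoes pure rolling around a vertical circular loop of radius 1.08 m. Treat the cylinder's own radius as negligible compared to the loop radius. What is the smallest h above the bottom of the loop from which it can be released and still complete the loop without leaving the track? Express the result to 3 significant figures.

h_min ≈ 2.97 m

For this body I = (1/2)MR², i.e. k = I/(MR²) = 0.5.
At the top, contact is just lost when gravity alone supplies the centripetal force: Mg = Mv_top²/r, i.e. v_top² = gr.
With ω = v/R, the kinetic energy at speed v is ½(1+k)Mv² = (3/4)Mv².
Energy conservation from release (height h) to the top (height 2r): Mgh = Mg(2r) + (3/4)M·gr.
Thus h_min = 2r + (1+k)r/2 = r(2 + 1.5/2) = 1.08 × 2.75 ≈ 2.97 m.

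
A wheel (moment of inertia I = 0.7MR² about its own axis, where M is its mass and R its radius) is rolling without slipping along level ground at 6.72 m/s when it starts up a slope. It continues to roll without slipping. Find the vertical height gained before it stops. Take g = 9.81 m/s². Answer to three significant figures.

h ≈ 3.91 m

For this body I = 0.7MR², i.e. k = I/(MR²) = 0.7.
Rolling without slipping gives ω = v/R, so the total kinetic energy is ½Mv² + ½Iω² = ½(1+k)Mv² = (17/20)Mv².
At the top the kinetic energy is zero, so (17/20)Mv₀² = Mgh.
Thus h = (1+k)v₀²/(2g) = 1.7 × 6.72² / (2 × 9.81) ≈ 3.91 m.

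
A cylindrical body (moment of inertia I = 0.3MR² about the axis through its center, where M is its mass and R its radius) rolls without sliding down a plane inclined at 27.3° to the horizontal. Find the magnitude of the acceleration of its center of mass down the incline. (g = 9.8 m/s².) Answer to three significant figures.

For this body I = 0.3MR², i.e. k = I/(MR²) = 0.3.
Newton's second law down the slope: Mg sinθ − f = Ma. The torque equation fR = Iα (with α = a/R) gives f = kMa.
Eliminating f: Mg sinθ = (1+k)Ma, so a = g sinθ/(1+k) = 9.8 × sin27.3° / 1.3 ≈ 3.46 m/s².

a ≈ 3.46 m/s²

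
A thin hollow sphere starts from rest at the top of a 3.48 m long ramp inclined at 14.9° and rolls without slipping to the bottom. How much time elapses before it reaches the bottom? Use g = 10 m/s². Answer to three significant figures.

t ≈ 2.12 s

With I = (2/3)MR², the ratio k = I/(MR²) is 2/3.
Along the incline Mg sinθ − f = Ma, and torque about the center fR = Iα = kMR²(a/R) gives f = kMa.
Hence a = g sinθ/(1+k) = 10×sin14.9°/1.667 = 1.543 m/s².
With constant a from rest, t = √(2L/a) = √(2·3.48/1.543) ≈ 2.12 s.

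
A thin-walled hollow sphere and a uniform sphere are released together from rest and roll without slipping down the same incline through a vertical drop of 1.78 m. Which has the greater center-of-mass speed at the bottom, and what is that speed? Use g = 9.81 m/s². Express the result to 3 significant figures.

the uniform sphere, at v ≈ 4.99 m/s

For rolling without slipping, Mgh = ½(1+k)Mv² where k = I/(MR²), so v = √(2gh/(1+k)).
Thin-walled hollow sphere: k = 2/3, giving v = √(2×9.81×1.78/1.667) = 4.578 m/s.
Uniform sphere: k = 0.4, giving v = √(2×9.81×1.78/1.4) = 4.995 m/s.
The smaller k wins: the uniform sphere, at ≈ 4.99 m/s.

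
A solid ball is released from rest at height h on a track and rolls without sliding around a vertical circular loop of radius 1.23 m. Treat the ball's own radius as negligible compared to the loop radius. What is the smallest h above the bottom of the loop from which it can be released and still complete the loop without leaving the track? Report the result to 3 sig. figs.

h_min ≈ 3.32 m

Here I = (2/5)MR², so the shape factor k = I/(MR²) = 0.4.
At the top of the loop, the minimum-contact condition is Mg = Mv_top²/r, so v_top² = gr.
With ω = v/R, the kinetic energy at speed v is ½(1+k)Mv² = (7/10)Mv².
Energy conservation from release (height h) to the top (height 2r): Mgh = Mg(2r) + (7/10)M·gr.
Thus h_min = 2r + (1+k)r/2 = r(2 + 1.4/2) = 1.23 × 2.7 ≈ 3.32 m.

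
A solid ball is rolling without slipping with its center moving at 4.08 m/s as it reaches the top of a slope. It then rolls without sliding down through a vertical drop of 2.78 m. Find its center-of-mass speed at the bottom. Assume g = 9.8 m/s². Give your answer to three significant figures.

v ≈ 7.45 m/s

The moment of inertia is (2/5)MR², giving k ≡ I/(MR²) = 0.4.
Pure rolling means v = ωR; then KE = ½Mv² + ½I(v/R)² = ½(1+k)Mv² = (7/10)Mv².
Conserving energy between top and bottom: (7/10)Mv² = (7/10)Mv₀² + Mgh, hence v² = v₀² + 2gh/(1+k).
v = √(4.08² + 2×9.8×2.78/1.4) = √55.57 ≈ 7.45 m/s.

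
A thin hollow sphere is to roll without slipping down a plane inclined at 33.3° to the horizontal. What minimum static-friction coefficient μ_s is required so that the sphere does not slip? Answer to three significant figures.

Here I = (2/3)MR², so the shape factor k = I/(MR²) = 2/3.
Translational: Mg sinθ − f = Ma. Rotational about the CM: fR = Iα = kMRa, so f = kMa.
These give a = g sinθ/(1+k) and the required friction f = kMg sinθ/(1+k).
The normal force is N = Mg cosθ, so μ_min = f/N = k tanθ/(1+k).
μ_min = (2/3) × tan33.3° / 1.667 ≈ 0.263.

μ_min ≈ 0.263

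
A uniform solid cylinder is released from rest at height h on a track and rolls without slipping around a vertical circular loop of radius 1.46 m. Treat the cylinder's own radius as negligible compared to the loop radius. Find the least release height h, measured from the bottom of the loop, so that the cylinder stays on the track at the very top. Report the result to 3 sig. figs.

The moment of inertia is (1/2)MR², giving k ≡ I/(MR²) = 0.5.
At the top, contact is just lost when gravity alone supplies the centripetal force: Mg = Mv_top²/r, i.e. v_top² = gr.
With ω = v/R, the kinetic energy at speed v is ½(1+k)Mv² = (3/4)Mv².
Energy conservation from release (height h) to the top (height 2r): Mgh = Mg(2r) + (3/4)M·gr.
Thus h_min = 2r + (1+k)r/2 = r(2 + 1.5/2) = 1.46 × 2.75 ≈ 4.02 m.

h_min ≈ 4.02 m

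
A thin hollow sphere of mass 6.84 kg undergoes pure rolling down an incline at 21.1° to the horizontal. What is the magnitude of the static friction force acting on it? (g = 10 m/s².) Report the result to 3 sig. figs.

With I = (2/3)MR², the ratio k = I/(MR²) is 2/3.
Along the incline Mg sinθ − f = Ma, and torque about the center fR = Iα = kMR²(a/R) gives f = kMa.
Combining, a = g sinθ/(1+k) and f = kMa = kMg sinθ/(1+k).
f = (2/3) × 6.84 × 10 × sin21.1° / 1.667 ≈ 9.85 N.

f ≈ 9.85 N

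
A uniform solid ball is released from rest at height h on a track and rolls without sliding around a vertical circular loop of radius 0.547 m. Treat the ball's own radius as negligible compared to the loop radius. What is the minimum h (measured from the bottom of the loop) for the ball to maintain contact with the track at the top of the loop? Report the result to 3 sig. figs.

h_min ≈ 1.48 m

For this body I = (2/5)MR², i.e. k = I/(MR²) = 0.4.
At the top of the loop, the minimum-contact condition is Mg = Mv_top²/r, so v_top² = gr.
With ω = v/R, the kinetic energy at speed v is ½(1+k)Mv² = (7/10)Mv².
Energy conservation from release (height h) to the top (height 2r): Mgh = Mg(2r) + (7/10)M·gr.
Thus h_min = 2r + (1+k)r/2 = r(2 + 1.4/2) = 0.547 × 2.7 ≈ 1.48 m.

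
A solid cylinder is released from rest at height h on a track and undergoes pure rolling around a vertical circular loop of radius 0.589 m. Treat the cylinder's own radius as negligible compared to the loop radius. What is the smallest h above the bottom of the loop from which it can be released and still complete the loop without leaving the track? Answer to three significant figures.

h_min ≈ 1.62 m

The moment of inertia is (1/2)MR², giving k ≡ I/(MR²) = 0.5.
At the top, contact is just lost when gravity alone supplies the centripetal force: Mg = Mv_top²/r, i.e. v_top² = gr.
With ω = v/R, the kinetic energy at speed v is ½(1+k)Mv² = (3/4)Mv².
Energy conservation from release (height h) to the top (height 2r): Mgh = Mg(2r) + (3/4)M·gr.
Thus h_min = 2r + (1+k)r/2 = r(2 + 1.5/2) = 0.589 × 2.75 ≈ 1.62 m.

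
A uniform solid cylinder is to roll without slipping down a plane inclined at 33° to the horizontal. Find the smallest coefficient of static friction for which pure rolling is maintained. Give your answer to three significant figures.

μ_min ≈ 0.216

For this body I = (1/2)MR², i.e. k = I/(MR²) = 0.5.
Along the incline Mg sinθ − f = Ma, and torque about the center fR = Iα = kMR²(a/R) gives f = kMa.
These give a = g sinθ/(1+k) and the required friction f = kMg sinθ/(1+k).
With N = Mg cosθ, the no-slip condition f ≤ μN gives μ_min = f/N = k tanθ/(1+k).
μ_min = 0.5 × tan33° / 1.5 ≈ 0.216.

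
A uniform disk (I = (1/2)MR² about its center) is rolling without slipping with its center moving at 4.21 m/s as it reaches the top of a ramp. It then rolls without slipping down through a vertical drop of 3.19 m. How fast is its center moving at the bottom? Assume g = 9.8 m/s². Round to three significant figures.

The moment of inertia is (1/2)MR², giving k ≡ I/(MR²) = 0.5.
The rolling condition ω = v/R makes the rotational term ½I(v/R)² = ½kMv², so KE_total = ½(1+k)Mv² = (3/4)Mv².
Conserving energy between top and bottom: (3/4)Mv² = (3/4)Mv₀² + Mgh, hence v² = v₀² + 2gh/(1+k).
v = √(4.21² + 2×9.8×3.19/1.5) = √59.41 ≈ 7.71 m/s.

v ≈ 7.71 m/s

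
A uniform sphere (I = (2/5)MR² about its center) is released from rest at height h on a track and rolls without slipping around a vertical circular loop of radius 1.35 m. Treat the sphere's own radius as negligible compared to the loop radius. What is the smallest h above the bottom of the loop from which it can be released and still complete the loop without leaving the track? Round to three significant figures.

For this body I = (2/5)MR², i.e. k = I/(MR²) = 0.4.
At the top, contact is just lost when gravity alone supplies the centripetal force: Mg = Mv_top²/r, i.e. v_top² = gr.
With ω = v/R, the kinetic energy at speed v is ½(1+k)Mv² = (7/10)Mv².
Energy conservation from release (height h) to the top (height 2r): Mgh = Mg(2r) + (7/10)M·gr.
Thus h_min = 2r + (1+k)r/2 = r(2 + 1.4/2) = 1.35 × 2.7 ≈ 3.65 m.

h_min ≈ 3.65 m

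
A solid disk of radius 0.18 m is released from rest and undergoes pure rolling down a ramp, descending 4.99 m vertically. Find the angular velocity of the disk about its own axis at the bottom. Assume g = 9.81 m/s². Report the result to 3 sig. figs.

With I = (1/2)MR², the ratio k = I/(MR²) is 0.5.
Rolling without slipping gives ω = v/R, so the total kinetic energy is ½Mv² + ½Iω² = ½(1+k)Mv² = (3/4)Mv².
Energy conservation Mgh = ½(1+k)Mv² gives v = √(2gh/(1+k)) = √(2 × 9.81 × 4.99 / 1.5) = 8.079 m/s.
Then ω = v/R = 8.079 / 0.18 ≈ 44.9 rad/s.

ω ≈ 44.9 rad/s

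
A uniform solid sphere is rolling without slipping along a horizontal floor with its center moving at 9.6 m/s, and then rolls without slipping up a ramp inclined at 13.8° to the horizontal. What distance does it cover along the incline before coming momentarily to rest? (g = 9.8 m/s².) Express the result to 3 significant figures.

The moment of inertia is (2/5)MR², giving k ≡ I/(MR²) = 0.4.
The rolling condition ω = v/R makes the rotational term ½I(v/R)² = ½kMv², so KE_total = ½(1+k)Mv² = (7/10)Mv².
Setting this equal to Mgh gives the vertical rise h = (1+k)v₀²/(2g) = 1.4×9.6²/(2×9.8) = 6.583 m.
The distance along the slope is d = h/sinθ = 6.583/sin13.8° ≈ 27.6 m.

d ≈ 27.6 m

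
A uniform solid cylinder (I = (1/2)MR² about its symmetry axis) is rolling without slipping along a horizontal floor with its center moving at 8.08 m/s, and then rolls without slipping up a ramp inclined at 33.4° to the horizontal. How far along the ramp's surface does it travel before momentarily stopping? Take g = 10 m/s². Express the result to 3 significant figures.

For this body I = (1/2)MR², i.e. k = I/(MR²) = 0.5.
Pure rolling means v = ωR; then KE = ½Mv² + ½I(v/R)² = ½(1+k)Mv² = (3/4)Mv².
Setting this equal to Mgh gives the vertical rise h = (1+k)v₀²/(2g) = 1.5×8.08²/(2×10) = 4.896 m.
The distance along the slope is d = h/sinθ = 4.896/sin33.4° ≈ 8.89 m.

d ≈ 8.89 m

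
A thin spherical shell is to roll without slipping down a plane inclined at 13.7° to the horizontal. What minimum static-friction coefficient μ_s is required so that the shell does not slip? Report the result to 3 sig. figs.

The moment of inertia is (2/3)MR², giving k ≡ I/(MR²) = 2/3.
Along the incline Mg sinθ − f = Ma, and torque about the center fR = Iα = kMR²(a/R) gives f = kMa.
These give a = g sinθ/(1+k) and the required friction f = kMg sinθ/(1+k).
The normal force is N = Mg cosθ, so μ_min = f/N = k tanθ/(1+k).
μ_min = (2/3) × tan13.7° / 1.667 ≈ 0.0975.

μ_min ≈ 0.0975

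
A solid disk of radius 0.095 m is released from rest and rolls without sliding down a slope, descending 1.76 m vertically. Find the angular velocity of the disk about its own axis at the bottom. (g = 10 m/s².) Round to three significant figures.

With I = (1/2)MR², the ratio k = I/(MR²) is 0.5.
The rolling condition ω = v/R makes the rotational term ½I(v/R)² = ½kMv², so KE_total = ½(1+k)Mv² = (3/4)Mv².
Energy conservation Mgh = ½(1+k)Mv² gives v = √(2gh/(1+k)) = √(2 × 10 × 1.76 / 1.5) = 4.844 m/s.
The angular speed follows from ω = v/R = 4.844/0.095 ≈ 51.0 rad/s.

ω ≈ 51.0 rad/s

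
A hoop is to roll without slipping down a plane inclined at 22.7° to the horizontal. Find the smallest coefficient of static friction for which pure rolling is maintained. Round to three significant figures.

Here I = MR², so the shape factor k = I/(MR²) = 1.
Translational: Mg sinθ − f = Ma. Rotational about the CM: fR = Iα = kMRa, so f = kMa.
These give a = g sinθ/(1+k) and the required friction f = kMg sinθ/(1+k).
With N = Mg cosθ, the no-slip condition f ≤ μN gives μ_min = f/N = k tanθ/(1+k).
μ_min = 1 × tan22.7° / 2 ≈ 0.209.

μ_min ≈ 0.209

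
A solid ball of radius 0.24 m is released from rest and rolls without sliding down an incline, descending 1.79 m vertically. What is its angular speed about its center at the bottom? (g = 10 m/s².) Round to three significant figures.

ω ≈ 21.1 rad/s

For this body I = (2/5)MR², i.e. k = I/(MR²) = 0.4.
The rolling condition ω = v/R makes the rotational term ½I(v/R)² = ½kMv², so KE_total = ½(1+k)Mv² = (7/10)Mv².
Energy conservation Mgh = ½(1+k)Mv² gives v = √(2gh/(1+k)) = √(2 × 10 × 1.79 / 1.4) = 5.057 m/s.
Then ω = v/R = 5.057 / 0.24 ≈ 21.1 rad/s.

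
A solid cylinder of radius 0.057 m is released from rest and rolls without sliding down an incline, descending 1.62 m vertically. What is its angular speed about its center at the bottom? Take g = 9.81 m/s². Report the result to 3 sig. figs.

ω ≈ 80.8 rad/s

The moment of inertia is (1/2)MR², giving k ≡ I/(MR²) = 0.5.
Pure rolling means v = ωR; then KE = ½Mv² + ½I(v/R)² = ½(1+k)Mv² = (3/4)Mv².
Energy conservation Mgh = ½(1+k)Mv² gives v = √(2gh/(1+k)) = √(2 × 9.81 × 1.62 / 1.5) = 4.603 m/s.
Then ω = v/R = 4.603 / 0.057 ≈ 80.8 rad/s.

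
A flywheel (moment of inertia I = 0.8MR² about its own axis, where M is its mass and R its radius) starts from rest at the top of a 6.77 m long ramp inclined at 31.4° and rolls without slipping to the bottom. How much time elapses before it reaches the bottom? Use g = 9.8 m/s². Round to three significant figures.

The moment of inertia is 0.8MR², giving k ≡ I/(MR²) = 0.8.
Translational: Mg sinθ − f = Ma. Rotational about the CM: fR = Iα = kMRa, so f = kMa.
Hence a = g sinθ/(1+k) = 9.8×sin31.4°/1.8 = 2.837 m/s².
Starting from rest, L = ½at², so t = √(2L/a) = √(2×6.77/2.837) ≈ 2.18 s.

t ≈ 2.18 s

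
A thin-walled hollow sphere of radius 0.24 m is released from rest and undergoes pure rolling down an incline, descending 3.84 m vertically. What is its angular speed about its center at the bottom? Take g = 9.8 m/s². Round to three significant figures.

ω ≈ 28.0 rad/s

For this body I = (2/3)MR², i.e. k = I/(MR²) = 2/3.
Rolling without slipping gives ω = v/R, so the total kinetic energy is ½Mv² + ½Iω² = ½(1+k)Mv² = (5/6)Mv².
Energy conservation Mgh = ½(1+k)Mv² gives v = √(2gh/(1+k)) = √(2 × 9.8 × 3.84 / 1.667) = 6.72 m/s.
The angular speed follows from ω = v/R = 6.72/0.24 ≈ 28.0 rad/s.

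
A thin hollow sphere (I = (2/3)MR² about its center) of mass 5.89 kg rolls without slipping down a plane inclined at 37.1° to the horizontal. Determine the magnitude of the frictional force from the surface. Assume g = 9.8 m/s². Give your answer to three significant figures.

f ≈ 13.9 N

With I = (2/3)MR², the ratio k = I/(MR²) is 2/3.
Along the incline Mg sinθ − f = Ma, and torque about the center fR = Iα = kMR²(a/R) gives f = kMa.
Combining, a = g sinθ/(1+k) and f = kMa = kMg sinθ/(1+k).
f = (2/3) × 5.89 × 9.8 × sin37.1° / 1.667 ≈ 13.9 N.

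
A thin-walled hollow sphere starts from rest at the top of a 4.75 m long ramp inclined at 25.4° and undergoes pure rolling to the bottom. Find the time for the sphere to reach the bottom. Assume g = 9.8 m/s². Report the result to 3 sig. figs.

t ≈ 1.94 s

The moment of inertia is (2/3)MR², giving k ≡ I/(MR²) = 2/3.
Newton's second law down the slope: Mg sinθ − f = Ma. The torque equation fR = Iα (with α = a/R) gives f = kMa.
Hence a = g sinθ/(1+k) = 9.8×sin25.4°/1.667 = 2.522 m/s².
With constant a from rest, t = √(2L/a) = √(2·4.75/2.522) ≈ 1.94 s.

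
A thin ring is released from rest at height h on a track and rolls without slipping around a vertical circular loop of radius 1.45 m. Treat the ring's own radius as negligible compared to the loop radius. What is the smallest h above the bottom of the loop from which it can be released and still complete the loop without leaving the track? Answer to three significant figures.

h_min ≈ 4.35 m

For this body I = MR², i.e. k = I/(MR²) = 1.
At the top of the loop, the minimum-contact condition is Mg = Mv_top²/r, so v_top² = gr.
With ω = v/R, the kinetic energy at speed v is ½(1+k)Mv² = Mv².
Energy conservation from release (height h) to the top (height 2r): Mgh = Mg(2r) + M·gr.
Thus h_min = 2r + (1+k)r/2 = r(2 + 2/2) = 1.45 × 3 ≈ 4.35 m.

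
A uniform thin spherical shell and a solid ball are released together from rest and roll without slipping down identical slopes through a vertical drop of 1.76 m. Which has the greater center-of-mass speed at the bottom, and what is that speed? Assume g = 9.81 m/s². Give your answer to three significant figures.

For rolling without slipping, Mgh = ½(1+k)Mv² where k = I/(MR²), so v = √(2gh/(1+k)).
Uniform thin spherical shell: k = 2/3, giving v = √(2×9.81×1.76/1.667) = 4.552 m/s.
Solid ball: k = 0.4, giving v = √(2×9.81×1.76/1.4) = 4.966 m/s.
The smaller k wins: the solid ball, at ≈ 4.97 m/s.

the solid ball, at v ≈ 4.97 m/s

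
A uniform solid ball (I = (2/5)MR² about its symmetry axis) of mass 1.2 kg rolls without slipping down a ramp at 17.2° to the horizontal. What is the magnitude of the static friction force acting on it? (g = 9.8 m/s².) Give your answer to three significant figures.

The moment of inertia is (2/5)MR², giving k ≡ I/(MR²) = 0.4.
Translational: Mg sinθ − f = Ma. Rotational about the CM: fR = Iα = kMRa, so f = kMa.
Combining, a = g sinθ/(1+k) and f = kMa = kMg sinθ/(1+k).
f = 0.4 × 1.2 × 9.8 × sin17.2° / 1.4 ≈ 0.994 N.

f ≈ 0.994 N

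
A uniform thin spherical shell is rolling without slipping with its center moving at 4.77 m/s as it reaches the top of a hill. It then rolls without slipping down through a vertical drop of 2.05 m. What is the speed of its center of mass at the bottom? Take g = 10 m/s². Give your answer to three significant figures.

The moment of inertia is (2/3)MR², giving k ≡ I/(MR²) = 2/3.
Rolling without slipping gives ω = v/R, so the total kinetic energy is ½Mv² + ½Iω² = ½(1+k)Mv² = (5/6)Mv².
Energy conservation: (5/6)Mv₀² + Mgh = (5/6)Mv², so v² = v₀² + 2gh/(1+k).
v = √(4.77² + 2×10×2.05/1.667) = √47.35 ≈ 6.88 m/s.

v ≈ 6.88 m/s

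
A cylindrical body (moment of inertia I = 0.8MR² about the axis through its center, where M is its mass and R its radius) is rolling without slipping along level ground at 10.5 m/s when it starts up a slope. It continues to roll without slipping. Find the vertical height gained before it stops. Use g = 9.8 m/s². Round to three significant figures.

h ≈ 10.1 m

The moment of inertia is 0.8MR², giving k ≡ I/(MR²) = 0.8.
Pure rolling means v = ωR; then KE = ½Mv² + ½I(v/R)² = ½(1+k)Mv² = (9/10)Mv².
At the top the kinetic energy is zero, so (9/10)Mv₀² = Mgh.
Thus h = (1+k)v₀²/(2g) = 1.8 × 10.5² / (2 × 9.8) ≈ 10.1 m.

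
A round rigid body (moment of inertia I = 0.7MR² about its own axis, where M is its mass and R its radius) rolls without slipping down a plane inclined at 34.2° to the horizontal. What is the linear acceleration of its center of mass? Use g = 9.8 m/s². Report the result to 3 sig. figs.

Here I = 0.7MR², so the shape factor k = I/(MR²) = 0.7.
Along the incline Mg sinθ − f = Ma, and torque about the center fR = Iα = kMR²(a/R) gives f = kMa.
Eliminating f: Mg sinθ = (1+k)Ma, so a = g sinθ/(1+k) = 9.8 × sin34.2° / 1.7 ≈ 3.24 m/s².

a ≈ 3.24 m/s²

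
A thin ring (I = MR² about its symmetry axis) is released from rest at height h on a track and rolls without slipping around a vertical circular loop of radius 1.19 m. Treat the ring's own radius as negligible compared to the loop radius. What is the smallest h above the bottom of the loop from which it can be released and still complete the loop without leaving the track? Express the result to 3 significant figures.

With I = MR², the ratio k = I/(MR²) is 1.
At the top of the loop, the minimum-contact condition is Mg = Mv_top²/r, so v_top² = gr.
With ω = v/R, the kinetic energy at speed v is ½(1+k)Mv² = Mv².
Energy conservation from release (height h) to the top (height 2r): Mgh = Mg(2r) + M·gr.
Thus h_min = 2r + (1+k)r/2 = r(2 + 2/2) = 1.19 × 3 ≈ 3.57 m.

h_min ≈ 3.57 m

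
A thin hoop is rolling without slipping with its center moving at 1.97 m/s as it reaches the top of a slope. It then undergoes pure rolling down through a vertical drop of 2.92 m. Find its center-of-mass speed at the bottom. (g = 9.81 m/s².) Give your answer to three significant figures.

With I = MR², the ratio k = I/(MR²) is 1.
Rolling without slipping gives ω = v/R, so the total kinetic energy is ½Mv² + ½Iω² = ½(1+k)Mv² = Mv².
Energy conservation: Mv₀² + Mgh = Mv², so v² = v₀² + 2gh/(1+k).
v = √(1.97² + 2×9.81×2.92/2) = √32.53 ≈ 5.70 m/s.

v ≈ 5.70 m/s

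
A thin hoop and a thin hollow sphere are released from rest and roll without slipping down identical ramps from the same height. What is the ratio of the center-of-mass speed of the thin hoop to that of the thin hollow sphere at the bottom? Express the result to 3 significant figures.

Each satisfies Mgh = ½(1+k)Mv² with k = I/(MR²), so v ∝ 1/√(1+k).
For the thin hoop k = 1; for the thin hollow sphere k = 2/3.
v₁/v₂ = √((1+k₂)/(1+k₁)) = √(1.667/2) ≈ 0.913.

v_ratio ≈ 0.913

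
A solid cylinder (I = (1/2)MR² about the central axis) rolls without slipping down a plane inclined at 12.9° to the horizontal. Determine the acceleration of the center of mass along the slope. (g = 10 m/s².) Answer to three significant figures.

a ≈ 1.49 m/s²

For this body I = (1/2)MR², i.e. k = I/(MR²) = 0.5.
Along the incline Mg sinθ − f = Ma, and torque about the center fR = Iα = kMR²(a/R) gives f = kMa.
Eliminating f: Mg sinθ = (1+k)Ma, so a = g sinθ/(1+k) = 10 × sin12.9° / 1.5 ≈ 1.49 m/s².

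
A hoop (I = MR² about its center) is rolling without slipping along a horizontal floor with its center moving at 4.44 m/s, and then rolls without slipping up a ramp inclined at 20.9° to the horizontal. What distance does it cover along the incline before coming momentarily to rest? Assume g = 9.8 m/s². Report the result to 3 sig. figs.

d ≈ 5.64 m

Here I = MR², so the shape factor k = I/(MR²) = 1.
Since it rolls without slipping, ω = v/R and KE = ½Mv² + ½Iω² = ½(1+k)Mv² = Mv².
Setting this equal to Mgh gives the vertical rise h = (1+k)v₀²/(2g) = 2×4.44²/(2×9.8) = 2.012 m.
The distance along the slope is d = h/sinθ = 2.012/sin20.9° ≈ 5.64 m.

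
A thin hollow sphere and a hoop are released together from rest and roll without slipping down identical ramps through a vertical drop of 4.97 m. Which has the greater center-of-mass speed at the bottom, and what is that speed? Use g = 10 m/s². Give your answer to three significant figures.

the thin hollow sphere, at v ≈ 7.72 m/s

For rolling without slipping, Mgh = ½(1+k)Mv² where k = I/(MR²), so v = √(2gh/(1+k)).
Thin hollow sphere: k = 2/3, giving v = √(2×10×4.97/1.667) = 7.723 m/s.
Hoop: k = 1, giving v = √(2×10×4.97/2) = 7.05 m/s.
The smaller k wins: the thin hollow sphere, at ≈ 7.72 m/s.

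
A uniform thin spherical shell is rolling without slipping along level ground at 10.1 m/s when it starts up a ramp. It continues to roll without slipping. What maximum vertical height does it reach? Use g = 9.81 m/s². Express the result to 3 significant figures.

h ≈ 8.67 m

The moment of inertia is (2/3)MR², giving k ≡ I/(MR²) = 2/3.
Pure rolling means v = ωR; then KE = ½Mv² + ½I(v/R)² = ½(1+k)Mv² = (5/6)Mv².
All of this converts to potential energy at the highest point: (5/6)Mv₀² = Mgh.
Thus h = (1+k)v₀²/(2g) = 1.667 × 10.1² / (2 × 9.81) ≈ 8.67 m.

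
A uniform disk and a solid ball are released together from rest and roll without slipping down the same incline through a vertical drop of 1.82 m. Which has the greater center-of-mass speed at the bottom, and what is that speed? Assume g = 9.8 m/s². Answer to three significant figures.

the solid ball, at v ≈ 5.05 m/s

For rolling without slipping, Mgh = ½(1+k)Mv² where k = I/(MR²), so v = √(2gh/(1+k)).
Uniform disk: k = 0.5, giving v = √(2×9.8×1.82/1.5) = 4.877 m/s.
Solid ball: k = 0.4, giving v = √(2×9.8×1.82/1.4) = 5.048 m/s.
The smaller k wins: the solid ball, at ≈ 5.05 m/s.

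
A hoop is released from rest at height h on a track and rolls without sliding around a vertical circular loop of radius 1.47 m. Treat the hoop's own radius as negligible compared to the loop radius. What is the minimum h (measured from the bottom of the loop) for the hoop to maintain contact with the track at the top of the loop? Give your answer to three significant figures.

Here I = MR², so the shape factor k = I/(MR²) = 1.
At the top, contact is just lost when gravity alone supplies the centripetal force: Mg = Mv_top²/r, i.e. v_top² = gr.
With ω = v/R, the kinetic energy at speed v is ½(1+k)Mv² = Mv².
Energy conservation from release (height h) to the top (height 2r): Mgh = Mg(2r) + M·gr.
Thus h_min = 2r + (1+k)r/2 = r(2 + 2/2) = 1.47 × 3 ≈ 4.41 m.

h_min ≈ 4.41 m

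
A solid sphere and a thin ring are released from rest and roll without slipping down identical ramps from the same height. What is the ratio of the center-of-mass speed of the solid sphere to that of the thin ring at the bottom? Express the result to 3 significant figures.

v_ratio ≈ 1.20

Each satisfies Mgh = ½(1+k)Mv² with k = I/(MR²), so v ∝ 1/√(1+k).
For the solid sphere k = 0.4; for the thin ring k = 1.
v₁/v₂ = √((1+k₂)/(1+k₁)) = √(2/1.4) ≈ 1.20.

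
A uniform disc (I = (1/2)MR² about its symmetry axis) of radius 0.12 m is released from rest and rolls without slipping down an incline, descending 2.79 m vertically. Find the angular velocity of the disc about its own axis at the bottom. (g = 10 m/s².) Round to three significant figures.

For this body I = (1/2)MR², i.e. k = I/(MR²) = 0.5.
The rolling condition ω = v/R makes the rotational term ½I(v/R)² = ½kMv², so KE_total = ½(1+k)Mv² = (3/4)Mv².
Energy conservation Mgh = ½(1+k)Mv² gives v = √(2gh/(1+k)) = √(2 × 10 × 2.79 / 1.5) = 6.099 m/s.
Then ω = v/R = 6.099 / 0.12 ≈ 50.8 rad/s.

ω ≈ 50.8 rad/s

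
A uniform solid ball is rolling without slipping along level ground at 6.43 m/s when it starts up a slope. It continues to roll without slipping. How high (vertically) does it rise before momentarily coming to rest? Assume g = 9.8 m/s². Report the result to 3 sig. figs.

h ≈ 2.95 m

For this body I = (2/5)MR², i.e. k = I/(MR²) = 0.4.
Since it rolls without slipping, ω = v/R and KE = ½Mv² + ½Iω² = ½(1+k)Mv² = (7/10)Mv².
At the top the kinetic energy is zero, so (7/10)Mv₀² = Mgh.
Thus h = (1+k)v₀²/(2g) = 1.4 × 6.43² / (2 × 9.8) ≈ 2.95 m.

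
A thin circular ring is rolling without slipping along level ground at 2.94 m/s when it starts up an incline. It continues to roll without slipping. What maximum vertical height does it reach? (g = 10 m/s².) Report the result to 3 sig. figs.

Here I = MR², so the shape factor k = I/(MR²) = 1.
The rolling condition ω = v/R makes the rotational term ½I(v/R)² = ½kMv², so KE_total = ½(1+k)Mv² = Mv².
All of this converts to potential energy at the highest point: Mv₀² = Mgh.
Thus h = (1+k)v₀²/(2g) = 2 × 2.94² / (2 × 10) ≈ 0.864 m.

h ≈ 0.864 m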